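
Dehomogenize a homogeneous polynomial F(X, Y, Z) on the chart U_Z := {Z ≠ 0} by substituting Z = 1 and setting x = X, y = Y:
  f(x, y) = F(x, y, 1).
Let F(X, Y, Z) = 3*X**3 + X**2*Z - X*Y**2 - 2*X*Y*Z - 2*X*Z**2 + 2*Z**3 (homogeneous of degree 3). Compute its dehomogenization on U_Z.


f(x, y) = 3*x**3 + x**2 - x*y**2 - 2*x*y - 2*x + 2

On U_Z we set Z = 1. Each monomial c·X^i·Y^j·Z^k in F becomes c·x^i·y^j·1^k = c·x^i·y^j.
Substituting Z = 1: F(X, Y, 1) = 3*x**3 + x**2 - x*y**2 - 2*x*y - 2*x + 2.
Note: deg(f) ≤ deg(F) = 3; strict inequality happens when F is divisible by Z (lost terms).


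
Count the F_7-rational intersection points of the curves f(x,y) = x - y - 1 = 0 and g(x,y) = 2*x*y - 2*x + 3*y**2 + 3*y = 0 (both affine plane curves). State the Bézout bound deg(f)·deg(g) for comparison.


Common zeros: {(0, 6)}; count = 1; Bézout bound = 2.

deg(f) = 1, deg(g) = 2, so Bézout bound = 2.
Scan x ∈ F_7. For each x, list the y ∈ F_7 with f(x, y) ≡ 0 and those with g(x, y) ≡ 0 (mod 7); the common zeros in that column are the intersection.
  x = 0: f ≡ 0 at y ∈ {6}; g ≡ 0 at y ∈ {0, 6}; common: {6}.
  x = 1: f ≡ 0 at y ∈ {0}; g ≡ 0 at y ∈ {5}; common: ∅.
  x = 2: f ≡ 0 at y ∈ {1}; g ≡ 0 at y ∈ ∅; common: ∅.
  x = 3: f ≡ 0 at y ∈ {2}; g ≡ 0 at y ∈ ∅; common: ∅.
  x = 4: f ≡ 0 at y ∈ {3}; g ≡ 0 at y ∈ {4}; common: ∅.
  x = 5: f ≡ 0 at y ∈ {4}; g ≡ 0 at y ∈ {2, 3}; common: ∅.
  x = 6: f ≡ 0 at y ∈ {5}; g ≡ 0 at y ∈ ∅; common: ∅.
Collecting: common zeros = {(0, 6)}, so the count is 1.
Comparison with the Bézout bound: 1 ≤ 2 = deg(f)·deg(g), as expected for curves with no common component (the affine F_7-count falls short of the bound because intersections may lie at infinity, over extension fields, or carry multiplicity).


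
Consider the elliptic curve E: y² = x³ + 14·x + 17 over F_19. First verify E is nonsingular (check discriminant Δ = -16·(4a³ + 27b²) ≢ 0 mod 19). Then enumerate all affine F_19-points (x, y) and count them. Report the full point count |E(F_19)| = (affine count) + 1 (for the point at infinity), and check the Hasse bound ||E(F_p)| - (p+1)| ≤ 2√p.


Affine points = {(0, 6), (0, 13), (4, 2), (4, 17), (9, 6), (9, 13), (10, 6), (10, 13), (11, 1), (11, 18), (15, 7), (15, 12), (16, 9), (16, 10), (17, 0)}; affine count = 15; |E(F_19)| = 16.

Discriminant check: Δ ∝ 4a³ + 27b² = 4·14³ + 27·17² = 4·2744 + 27·289 ≡ 7 (mod 19). Nonzero ⇒ E is nonsingular.
For each x ∈ F_19, compute rhs = x³ + 14·x + 17 mod 19, then count y ∈ F_19 with y² ≡ rhs.
  x = 0: rhs = 17, matching y values: 6, 13 (2 points).
  x = 1: rhs = 13, matching y values: none (0 points).
  x = 2: rhs = 15, matching y values: none (0 points).
  x = 3: rhs = 10, matching y values: none (0 points).
  x = 4: rhs = 4, matching y values: 2, 17 (2 points).
  x = 5: rhs = 3, matching y values: none (0 points).
  x = 6: rhs = 13, matching y values: none (0 points).
  x = 7: rhs = 2, matching y values: none (0 points).
  x = 8: rhs = 14, matching y values: none (0 points).
  x = 9: rhs = 17, matching y values: 6, 13 (2 points).
  x = 10: rhs = 17, matching y values: 6, 13 (2 points).
  x = 11: rhs = 1, matching y values: 1, 18 (2 points).
  x = 12: rhs = 13, matching y values: none (0 points).
  x = 13: rhs = 2, matching y values: none (0 points).
  x = 14: rhs = 12, matching y values: none (0 points).
  x = 15: rhs = 11, matching y values: 7, 12 (2 points).
  x = 16: rhs = 5, matching y values: 9, 10 (2 points).
  x = 17: rhs = 0, matching y values: 0 (1 points).
  x = 18: rhs = 2, matching y values: none (0 points).
Total affine count: 15.
Full point count |E(F_19)| = 15 + 1 = 16.
Hasse bound: |16 − (19+1)| = |-4| = 4 ≤ 2√19 ≈ 8.7178 ✓.


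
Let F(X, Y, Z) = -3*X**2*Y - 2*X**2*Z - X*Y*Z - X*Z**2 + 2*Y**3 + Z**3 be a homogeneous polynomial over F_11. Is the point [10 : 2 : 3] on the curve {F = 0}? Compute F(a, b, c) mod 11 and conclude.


F(10,2,3) ≡ 2 (mod 11); P is NOT on the curve.

Evaluate F(10, 2, 3) term-by-term (mod 11).
  -3*X**2*Y ↦ -3·100·2·1 = -600
  -2*X**2*Z ↦ -2·100·1·3 = -600
  -X*Y*Z ↦ -1·10·2·3 = -60
  -X*Z**2 ↦ -1·10·1·9 = -90
  2*Y**3 ↦ 2·1·8·1 = 16
  Z**3 ↦ 1·1·1·27 = 27
Sum: F(10, 2, 3) = (-600) + (-600) + (-60) + (-90) + (16) + (27) = -1307.
Reducing mod 11: -1307 ≡ 2 (mod 11).
Since F(a, b, c) ≡ 2 ≠ 0 (mod 11), P does NOT lie on the curve.


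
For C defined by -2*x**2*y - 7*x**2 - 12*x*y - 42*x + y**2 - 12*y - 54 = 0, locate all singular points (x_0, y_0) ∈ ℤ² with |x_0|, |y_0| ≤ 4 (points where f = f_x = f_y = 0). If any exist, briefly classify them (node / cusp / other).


Singular points: {(-3, -3)}; classification: node.

Compute partial derivatives:
  f_x = -4*x*y - 14*x - 12*y - 42.
  f_y = -2*x**2 - 12*x + 2*y - 12.
Scan x_0 ∈ {−4, ..., 4}. For each x_0, f_y(x_0, y) is a polynomial in y; find its integer roots y ∈ {−4, ..., 4}, then test f_x and f at those candidates.
  x = -4: f_y(-4, y) = 2*y + 4; vanishes at y ∈ {-2}. (-4, -2): f_x = 6 ≠ 0.
  x = -3: f_y(-3, y) = 2*y + 6; vanishes at y ∈ {-3}. (-3, -3): f_x = 0, f = 0 — SINGULAR.
  x = -2: f_y(-2, y) = 2*y + 4; vanishes at y ∈ {-2}. (-2, -2): f_x = -6 ≠ 0.
  x = -1: f_y(-1, y) = 2*y - 2; vanishes at y ∈ {1}. (-1, 1): f_x = -36 ≠ 0.
  x = 0: f_y(0, y) = 2*y - 12; no integer root y with |y| ≤ 4.
  x = 1: f_y(1, y) = 2*y - 26; no integer root y with |y| ≤ 4.
  x = 2: f_y(2, y) = 2*y - 44; no integer root y with |y| ≤ 4.
  x = 3: f_y(3, y) = 2*y - 66; no integer root y with |y| ≤ 4.
  x = 4: f_y(4, y) = 2*y - 92; no integer root y with |y| ≤ 4.
Only singular point on the grid: (-3, -3).
Classify: substitute x = -3 + u, y = -3 + v and expand: f = -2*u**2*v - u**2 + v**2.
No constant or linear terms (consistent with a singular point). Quadratic part: -u**2 + v**2. Cubic part: -2*u**2*v.
The quadratic part v**2 - u**2 = (v − u)(v + u) splits into two distinct linear factors, so there are two distinct tangent lines y − -3 = ±(x − -3) — this is a node (ordinary double point).
Classification: node.


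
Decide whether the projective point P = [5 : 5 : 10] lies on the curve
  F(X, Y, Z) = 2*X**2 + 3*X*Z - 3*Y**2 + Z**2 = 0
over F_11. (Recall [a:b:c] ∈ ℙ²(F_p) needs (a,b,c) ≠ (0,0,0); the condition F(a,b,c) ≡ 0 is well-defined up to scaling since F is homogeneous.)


F(5,5,10) ≡ 5 (mod 11); P is NOT on the curve.

Evaluate F(5, 5, 10) term-by-term (mod 11).
  2*X**2 ↦ 2·25·1·1 = 50
  3*X*Z ↦ 3·5·1·10 = 150
  -3*Y**2 ↦ -3·1·25·1 = -75
  Z**2 ↦ 1·1·1·100 = 100
Sum: F(5, 5, 10) = (50) + (150) + (-75) + (100) = 225.
Reducing mod 11: 225 ≡ 5 (mod 11).
Since F(a, b, c) ≡ 5 ≠ 0 (mod 11), P does NOT lie on the curve.


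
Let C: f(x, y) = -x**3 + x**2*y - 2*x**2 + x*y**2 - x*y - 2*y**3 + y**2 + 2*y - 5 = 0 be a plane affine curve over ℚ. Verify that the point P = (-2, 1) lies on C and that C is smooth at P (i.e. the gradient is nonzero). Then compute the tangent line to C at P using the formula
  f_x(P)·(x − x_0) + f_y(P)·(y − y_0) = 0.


Tangent line at P: -8*x - 16 = 0.

Step 1: f(-2, 1) = 0, so P lies on C.
Step 2: partial derivatives
  f_x(x, y) = -3*x**2 + 2*x*y - 4*x + y**2 - y, f_y(x, y) = x**2 + 2*x*y - x - 6*y**2 + 2*y + 2.
  f_x(P) = -8, f_y(P) = 0 (gradient nonzero, so P is smooth).
Step 3: tangent line at P: -8·(x − -2) + 0·(y − 1) = 0.
Expanding: -8*x - 16 = 0.


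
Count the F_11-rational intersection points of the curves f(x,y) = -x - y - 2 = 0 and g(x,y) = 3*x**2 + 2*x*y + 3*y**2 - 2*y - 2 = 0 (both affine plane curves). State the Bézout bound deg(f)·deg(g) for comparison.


Common zeros: ∅; count = 0; Bézout bound = 2.

deg(f) = 1, deg(g) = 2, so Bézout bound = 2.
Scan x ∈ F_11. For each x, list the y ∈ F_11 with f(x, y) ≡ 0 and those with g(x, y) ≡ 0 (mod 11); the common zeros in that column are the intersection.
  x = 0: f ≡ 0 at y ∈ {9}; g ≡ 0 at y ∈ ∅; common: ∅.
  x = 1: f ≡ 0 at y ∈ {8}; g ≡ 0 at y ∈ ∅; common: ∅.
  x = 2: f ≡ 0 at y ∈ {7}; g ≡ 0 at y ∈ {4, 10}; common: ∅.
  x = 3: f ≡ 0 at y ∈ {6}; g ≡ 0 at y ∈ ∅; common: ∅.
  x = 4: f ≡ 0 at y ∈ {5}; g ≡ 0 at y ∈ {1, 8}; common: ∅.
  x = 5: f ≡ 0 at y ∈ {4}; g ≡ 0 at y ∈ ∅; common: ∅.
  x = 6: f ≡ 0 at y ∈ {3}; g ≡ 0 at y ∈ {5, 10}; common: ∅.
  x = 7: f ≡ 0 at y ∈ {2}; g ≡ 0 at y ∈ ∅; common: ∅.
  x = 8: f ≡ 0 at y ∈ {1}; g ≡ 0 at y ∈ ∅; common: ∅.
  x = 9: f ≡ 0 at y ∈ {0}; g ≡ 0 at y ∈ {5, 8}; common: ∅.
  x = 10: f ≡ 0 at y ∈ {10}; g ≡ 0 at y ∈ {1, 4}; common: ∅.
Collecting: common zeros = ∅, so the count is 0.
Comparison with the Bézout bound: 0 ≤ 2 = deg(f)·deg(g), as expected for curves with no common component (the affine F_11-count falls short of the bound because intersections may lie at infinity, over extension fields, or carry multiplicity).


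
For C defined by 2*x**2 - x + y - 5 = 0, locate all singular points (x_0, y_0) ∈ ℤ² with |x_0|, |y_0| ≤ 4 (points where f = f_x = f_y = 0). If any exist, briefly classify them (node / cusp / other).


No singular points in the scanned grid; C is smooth there.

Compute partial derivatives:
  f_x = 4*x - 1.
  f_y = 1.
f_y = 1 is a nonzero constant, so f_y never vanishes: no point (x, y) can satisfy f = f_x = f_y = 0. In particular no (x, y) ∈ {−4, ..., 4}² is singular; the curve is smooth.


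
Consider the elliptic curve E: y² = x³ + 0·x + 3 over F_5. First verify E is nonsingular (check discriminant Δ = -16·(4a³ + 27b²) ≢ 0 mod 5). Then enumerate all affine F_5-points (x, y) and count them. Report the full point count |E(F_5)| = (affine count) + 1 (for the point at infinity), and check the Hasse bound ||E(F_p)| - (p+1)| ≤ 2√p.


Affine points = {(1, 2), (1, 3), (2, 1), (2, 4), (3, 0)}; affine count = 5; |E(F_5)| = 6.

Discriminant check: Δ ∝ 4a³ + 27b² = 4·0³ + 27·3² = 4·0 + 27·9 ≡ 3 (mod 5). Nonzero ⇒ E is nonsingular.
For each x ∈ F_5, compute rhs = x³ + 0·x + 3 mod 5, then count y ∈ F_5 with y² ≡ rhs.
  x = 0: rhs = 3, matching y values: none (0 points).
  x = 1: rhs = 4, matching y values: 2, 3 (2 points).
  x = 2: rhs = 1, matching y values: 1, 4 (2 points).
  x = 3: rhs = 0, matching y values: 0 (1 points).
  x = 4: rhs = 2, matching y values: none (0 points).
Total affine count: 5.
Full point count |E(F_5)| = 5 + 1 = 6.
Hasse bound: |6 − (5+1)| = |0| = 0 ≤ 2√5 ≈ 4.4721 ✓.


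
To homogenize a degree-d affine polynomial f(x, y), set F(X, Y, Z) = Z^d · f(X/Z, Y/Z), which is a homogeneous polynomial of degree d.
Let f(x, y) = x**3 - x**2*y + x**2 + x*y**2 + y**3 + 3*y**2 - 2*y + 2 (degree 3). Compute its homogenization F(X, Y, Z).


F(X, Y, Z) = X**3 - X**2*Y + X**2*Z + X*Y**2 + Y**3 + 3*Y**2*Z - 2*Y*Z**2 + 2*Z**3

deg(f) = 3.
Substitute x = X/Z, y = Y/Z into f, then multiply by Z^3.
  monomial 1·x^3·y^0 ↦ 1·X^3·Y^0·Z^0.
  monomial -1·x^2·y^1 ↦ -1·X^2·Y^1·Z^0.
  monomial 1·x^2·y^0 ↦ 1·X^2·Y^0·Z^1.
  monomial 1·x^1·y^2 ↦ 1·X^1·Y^2·Z^0.
  monomial 1·x^0·y^3 ↦ 1·X^0·Y^3·Z^0.
  monomial 3·x^0·y^2 ↦ 3·X^0·Y^2·Z^1.
  monomial -2·x^0·y^1 ↦ -2·X^0·Y^1·Z^2.
  monomial 2·x^0·y^0 ↦ 2·X^0·Y^0·Z^3.
Collecting: F(X, Y, Z) = X**3 - X**2*Y + X**2*Z + X*Y**2 + Y**3 + 3*Y**2*Z - 2*Y*Z**2 + 2*Z**3.


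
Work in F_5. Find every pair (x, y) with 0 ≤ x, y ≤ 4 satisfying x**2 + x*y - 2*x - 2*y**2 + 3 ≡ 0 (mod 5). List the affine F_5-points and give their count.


Affine F_5-points: {(0, 2), (0, 3), (4, 3), (4, 4)}; count = 4.

For each of the 25 pairs (x, y) ∈ F_5², evaluate f(x, y) mod 5. Record the zeros.
  x = 0: [0↦3, 1↦1, 2↦0, 3↦0, 4↦1]  zeros at y ∈ {2, 3}
  x = 1: [0↦2, 1↦1, 2↦1, 3↦2, 4↦4]  zeros at y ∈ ∅
  x = 2: [0↦3, 1↦3, 2↦4, 3↦1, 4↦4]  zeros at y ∈ ∅
  x = 3: [0↦1, 1↦2, 2↦4, 3↦2, 4↦1]  zeros at y ∈ ∅
  x = 4: [0↦1, 1↦3, 2↦1, 3↦0, 4↦0]  zeros at y ∈ {3, 4}
Collecting zeros: affine points = {(0, 2), (0, 3), (4, 3), (4, 4)}.
Total count |C(F_5)_aff| = 4.


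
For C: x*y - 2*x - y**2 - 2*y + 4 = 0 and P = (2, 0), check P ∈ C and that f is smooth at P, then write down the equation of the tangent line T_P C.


Tangent line at P: 4 - 2*x = 0.

Step 1: f(2, 0) = 0, so P lies on C.
Step 2: partial derivatives
  f_x(x, y) = y - 2, f_y(x, y) = x - 2*y - 2.
  f_x(P) = -2, f_y(P) = 0 (gradient nonzero, so P is smooth).
Step 3: tangent line at P: -2·(x − 2) + 0·(y − 0) = 0.
Expanding: 4 - 2*x = 0.


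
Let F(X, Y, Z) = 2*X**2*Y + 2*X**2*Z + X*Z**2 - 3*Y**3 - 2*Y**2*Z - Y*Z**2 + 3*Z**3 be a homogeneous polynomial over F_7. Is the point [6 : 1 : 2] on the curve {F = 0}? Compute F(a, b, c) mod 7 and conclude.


F(6,1,2) ≡ 1 (mod 7); P is NOT on the curve.

Evaluate F(6, 1, 2) term-by-term (mod 7).
  2*X**2*Y ↦ 2·36·1·1 = 72
  2*X**2*Z ↦ 2·36·1·2 = 144
  X*Z**2 ↦ 1·6·1·4 = 24
  -3*Y**3 ↦ -3·1·1·1 = -3
  -2*Y**2*Z ↦ -2·1·1·2 = -4
  -Y*Z**2 ↦ -1·1·1·4 = -4
  3*Z**3 ↦ 3·1·1·8 = 24
Sum: F(6, 1, 2) = (72) + (144) + (24) + (-3) + (-4) + (-4) + (24) = 253.
Reducing mod 7: 253 ≡ 1 (mod 7).
Since F(a, b, c) ≡ 1 ≠ 0 (mod 7), P does NOT lie on the curve.


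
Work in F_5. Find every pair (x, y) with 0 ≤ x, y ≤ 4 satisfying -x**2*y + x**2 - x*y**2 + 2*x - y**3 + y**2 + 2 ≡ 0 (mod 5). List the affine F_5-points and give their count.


Affine F_5-points: {(1, 0), (1, 2), (1, 3), (2, 0), (2, 2), (3, 1), (3, 3), (3, 4), (4, 4)}; count = 9.

For each of the 25 pairs (x, y) ∈ F_5², evaluate f(x, y) mod 5. Record the zeros.
  x = 0: [0↦2, 1↦2, 2↦3, 3↦4, 4↦4]  zeros at y ∈ ∅
  x = 1: [0↦0, 1↦3, 2↦0, 3↦0, 4↦2]  zeros at y ∈ {0, 2, 3}
  x = 2: [0↦0, 1↦4, 2↦0, 3↦2, 4↦4]  zeros at y ∈ {0, 2}
  x = 3: [0↦2, 1↦0, 2↦3, 3↦0, 4↦0]  zeros at y ∈ {1, 3, 4}
  x = 4: [0↦1, 1↦1, 2↦4, 3↦4, 4↦0]  zeros at y ∈ {4}
Collecting zeros: affine points = {(1, 0), (1, 2), (1, 3), (2, 0), (2, 2), (3, 1), (3, 3), (3, 4), (4, 4)}.
Total count |C(F_5)_aff| = 9.


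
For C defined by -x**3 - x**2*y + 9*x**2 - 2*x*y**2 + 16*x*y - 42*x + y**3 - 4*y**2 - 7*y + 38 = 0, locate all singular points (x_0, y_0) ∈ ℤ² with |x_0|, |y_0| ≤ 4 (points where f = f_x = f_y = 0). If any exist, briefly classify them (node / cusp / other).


Singular points: {(2, 3)}; classification: cusp.

Compute partial derivatives:
  f_x = -3*x**2 - 2*x*y + 18*x - 2*y**2 + 16*y - 42.
  f_y = -x**2 - 4*x*y + 16*x + 3*y**2 - 8*y - 7.
Scan x_0 ∈ {−4, ..., 4}. For each x_0, f_y(x_0, y) is a polynomial in y; find its integer roots y ∈ {−4, ..., 4}, then test f_x and f at those candidates.
  x = -4: f_y(-4, y) = 3*y**2 + 8*y - 87; no integer root y with |y| ≤ 4.
  x = -3: f_y(-3, y) = 3*y**2 + 4*y - 64; vanishes at y ∈ {4}. (-3, 4): f_x = -67 ≠ 0.
  x = -2: f_y(-2, y) = 3*y**2 - 43; no integer root y with |y| ≤ 4.
  x = -1: f_y(-1, y) = 3*y**2 - 4*y - 24; no integer root y with |y| ≤ 4.
  x = 0: f_y(0, y) = 3*y**2 - 8*y - 7; no integer root y with |y| ≤ 4.
  x = 1: f_y(1, y) = 3*y**2 - 12*y + 8; no integer root y with |y| ≤ 4.
  x = 2: f_y(2, y) = 3*y**2 - 16*y + 21; vanishes at y ∈ {3}. (2, 3): f_x = 0, f = 0 — SINGULAR.
  x = 3: f_y(3, y) = 3*y**2 - 20*y + 32; vanishes at y ∈ {4}. (3, 4): f_x = -7 ≠ 0.
  x = 4: f_y(4, y) = 3*y**2 - 24*y + 41; no integer root y with |y| ≤ 4.
Only singular point on the grid: (2, 3).
Classify: substitute x = 2 + u, y = 3 + v and expand: f = -u**3 - u**2*v - 2*u*v**2 + v**3 + v**2.
No constant or linear terms (consistent with a singular point). Quadratic part: v**2. Cubic part: -u**3 - u**2*v - 2*u*v**2 + v**3.
The quadratic part v**2 is a perfect square, so there is a single (double) tangent line v = 0, i.e. y = 3. Restricting the cubic part to that line (v = 0) leaves -u**3 ≠ 0, so f is not divisible by v and the branch is v² ≈ u**3 to lowest order — this is a cusp.
Classification: cusp.


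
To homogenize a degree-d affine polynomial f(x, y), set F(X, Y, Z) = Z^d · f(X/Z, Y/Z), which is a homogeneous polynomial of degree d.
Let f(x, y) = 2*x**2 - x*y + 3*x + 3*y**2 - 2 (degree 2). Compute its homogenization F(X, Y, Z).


F(X, Y, Z) = 2*X**2 - X*Y + 3*X*Z + 3*Y**2 - 2*Z**2

deg(f) = 2.
Substitute x = X/Z, y = Y/Z into f, then multiply by Z^2.
  monomial 2·x^2·y^0 ↦ 2·X^2·Y^0·Z^0.
  monomial -1·x^1·y^1 ↦ -1·X^1·Y^1·Z^0.
  monomial 3·x^1·y^0 ↦ 3·X^1·Y^0·Z^1.
  monomial 3·x^0·y^2 ↦ 3·X^0·Y^2·Z^0.
  monomial -2·x^0·y^0 ↦ -2·X^0·Y^0·Z^2.
Collecting: F(X, Y, Z) = 2*X**2 - X*Y + 3*X*Z + 3*Y**2 - 2*Z**2.


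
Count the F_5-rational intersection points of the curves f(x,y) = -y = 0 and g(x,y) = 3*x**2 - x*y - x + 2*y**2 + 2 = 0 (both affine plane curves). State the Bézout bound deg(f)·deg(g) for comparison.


Common zeros: ∅; count = 0; Bézout bound = 2.

deg(f) = 1, deg(g) = 2, so Bézout bound = 2.
Scan x ∈ F_5. For each x, list the y ∈ F_5 with f(x, y) ≡ 0 and those with g(x, y) ≡ 0 (mod 5); the common zeros in that column are the intersection.
  x = 0: f ≡ 0 at y ∈ {0}; g ≡ 0 at y ∈ {2, 3}; common: ∅.
  x = 1: f ≡ 0 at y ∈ {0}; g ≡ 0 at y ∈ {1, 2}; common: ∅.
  x = 2: f ≡ 0 at y ∈ {0}; g ≡ 0 at y ∈ ∅; common: ∅.
  x = 3: f ≡ 0 at y ∈ {0}; g ≡ 0 at y ∈ {1, 3}; common: ∅.
  x = 4: f ≡ 0 at y ∈ {0}; g ≡ 0 at y ∈ ∅; common: ∅.
Collecting: common zeros = ∅, so the count is 0.
Comparison with the Bézout bound: 0 ≤ 2 = deg(f)·deg(g), as expected for curves with no common component (the affine F_5-count falls short of the bound because intersections may lie at infinity, over extension fields, or carry multiplicity).


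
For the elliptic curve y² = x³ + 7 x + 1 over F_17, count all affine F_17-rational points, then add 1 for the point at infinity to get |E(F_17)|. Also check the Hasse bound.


Affine points = {(0, 1), (0, 16), (1, 3), (1, 14), (3, 7), (3, 10), (4, 5), (4, 12), (5, 5), (5, 12), (6, 2), (6, 15), (7, 6), (7, 11), (8, 5), (8, 12), (10, 0), (11, 7), (11, 10), (14, 2), (14, 15), (15, 8), (15, 9)}; affine count = 23; |E(F_17)| = 24.

Discriminant check: Δ ∝ 4a³ + 27b² = 4·7³ + 27·1² = 4·343 + 27·1 ≡ 5 (mod 17). Nonzero ⇒ E is nonsingular.
For each x ∈ F_17, compute rhs = x³ + 7·x + 1 mod 17, then count y ∈ F_17 with y² ≡ rhs.
  x = 0: rhs = 1, matching y values: 1, 16 (2 points).
  x = 1: rhs = 9, matching y values: 3, 14 (2 points).
  x = 2: rhs = 6, matching y values: none (0 points).
  x = 3: rhs = 15, matching y values: 7, 10 (2 points).
  x = 4: rhs = 8, matching y values: 5, 12 (2 points).
  x = 5: rhs = 8, matching y values: 5, 12 (2 points).
  x = 6: rhs = 4, matching y values: 2, 15 (2 points).
  x = 7: rhs = 2, matching y values: 6, 11 (2 points).
  x = 8: rhs = 8, matching y values: 5, 12 (2 points).
  x = 9: rhs = 11, matching y values: none (0 points).
  x = 10: rhs = 0, matching y values: 0 (1 points).
  x = 11: rhs = 15, matching y values: 7, 10 (2 points).
  x = 12: rhs = 11, matching y values: none (0 points).
  x = 13: rhs = 11, matching y values: none (0 points).
  x = 14: rhs = 4, matching y values: 2, 15 (2 points).
  x = 15: rhs = 13, matching y values: 8, 9 (2 points).
  x = 16: rhs = 10, matching y values: none (0 points).
Total affine count: 23.
Full point count |E(F_17)| = 23 + 1 = 24.
Hasse bound: |24 − (17+1)| = |6| = 6 ≤ 2√17 ≈ 8.2462 ✓.


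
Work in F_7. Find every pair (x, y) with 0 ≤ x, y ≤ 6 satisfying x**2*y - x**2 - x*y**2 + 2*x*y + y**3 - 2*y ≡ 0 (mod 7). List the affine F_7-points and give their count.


Affine F_7-points: {(0, 0), (0, 3), (0, 4), (1, 1), (4, 5), (5, 3), (5, 4), (5, 5)}; count = 8.

For each of the 49 pairs (x, y) ∈ F_7², evaluate f(x, y) mod 7. Record the zeros.
  x = 0: [0↦0, 1↦6, 2↦4, 3↦0, 4↦0, 5↦3, 6↦1]  zeros at y ∈ {0, 3, 4}
  x = 1: [0↦6, 1↦0, 2↦5, 3↦6, 4↦2, 5↦6, 6↦3]  zeros at y ∈ {1}
  x = 2: [0↦3, 1↦1, 2↦1, 3↦2, 4↦3, 5↦3, 6↦1]  zeros at y ∈ ∅
  x = 3: [0↦5, 1↦2, 2↦6, 3↦2, 4↦3, 5↦1, 6↦2]  zeros at y ∈ ∅
  x = 4: [0↦5, 1↦3, 2↦6, 3↦6, 4↦2, 5↦0, 6↦6]  zeros at y ∈ {5}
  x = 5: [0↦3, 1↦4, 2↦1, 3↦0, 4↦0, 5↦0, 6↦6]  zeros at y ∈ {3, 4, 5}
  x = 6: [0↦6, 1↦5, 2↦5, 3↦5, 4↦4, 5↦1, 6↦2]  zeros at y ∈ ∅
Collecting zeros: affine points = {(0, 0), (0, 3), (0, 4), (1, 1), (4, 5), (5, 3), (5, 4), (5, 5)}.
Total count |C(F_7)_aff| = 8.


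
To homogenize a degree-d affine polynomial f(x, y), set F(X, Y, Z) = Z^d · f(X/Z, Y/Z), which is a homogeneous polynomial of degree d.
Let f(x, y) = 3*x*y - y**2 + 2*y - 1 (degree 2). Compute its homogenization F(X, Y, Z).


F(X, Y, Z) = 3*X*Y - Y**2 + 2*Y*Z - Z**2

deg(f) = 2.
Substitute x = X/Z, y = Y/Z into f, then multiply by Z^2.
  monomial 3·x^1·y^1 ↦ 3·X^1·Y^1·Z^0.
  monomial -1·x^0·y^2 ↦ -1·X^0·Y^2·Z^0.
  monomial 2·x^0·y^1 ↦ 2·X^0·Y^1·Z^1.
  monomial -1·x^0·y^0 ↦ -1·X^0·Y^0·Z^2.
Collecting: F(X, Y, Z) = 3*X*Y - Y**2 + 2*Y*Z - Z**2.


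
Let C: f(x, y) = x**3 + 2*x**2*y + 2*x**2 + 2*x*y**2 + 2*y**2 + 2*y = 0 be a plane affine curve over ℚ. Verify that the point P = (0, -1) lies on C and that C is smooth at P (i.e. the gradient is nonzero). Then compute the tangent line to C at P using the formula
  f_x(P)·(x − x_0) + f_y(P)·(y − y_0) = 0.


Tangent line at P: 2*x - 2*y - 2 = 0.

Step 1: f(0, -1) = 0, so P lies on C.
Step 2: partial derivatives
  f_x(x, y) = 3*x**2 + 4*x*y + 4*x + 2*y**2, f_y(x, y) = 2*x**2 + 4*x*y + 4*y + 2.
  f_x(P) = 2, f_y(P) = -2 (gradient nonzero, so P is smooth).
Step 3: tangent line at P: 2·(x − 0) + -2·(y − -1) = 0.
Expanding: 2*x - 2*y - 2 = 0.


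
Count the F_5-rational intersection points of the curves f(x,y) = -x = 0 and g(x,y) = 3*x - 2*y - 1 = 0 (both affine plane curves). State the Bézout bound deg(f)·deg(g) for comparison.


Common zeros: {(0, 2)}; count = 1; Bézout bound = 1.

deg(f) = 1, deg(g) = 1, so Bézout bound = 1.
Scan x ∈ F_5. For each x, list the y ∈ F_5 with f(x, y) ≡ 0 and those with g(x, y) ≡ 0 (mod 5); the common zeros in that column are the intersection.
  x = 0: f ≡ 0 at y ∈ {0, 1, 2, 3, 4}; g ≡ 0 at y ∈ {2}; common: {2}.
  x = 1: f ≡ 0 at y ∈ ∅; g ≡ 0 at y ∈ {1}; common: ∅.
  x = 2: f ≡ 0 at y ∈ ∅; g ≡ 0 at y ∈ {0}; common: ∅.
  x = 3: f ≡ 0 at y ∈ ∅; g ≡ 0 at y ∈ {4}; common: ∅.
  x = 4: f ≡ 0 at y ∈ ∅; g ≡ 0 at y ∈ {3}; common: ∅.
Collecting: common zeros = {(0, 2)}, so the count is 1.
Comparison with the Bézout bound: 1 ≤ 1 = deg(f)·deg(g), as expected for curves with no common component (the bound is attained).


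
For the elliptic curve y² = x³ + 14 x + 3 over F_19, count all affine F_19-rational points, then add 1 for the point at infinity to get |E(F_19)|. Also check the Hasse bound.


Affine points = {(2, 1), (2, 18), (4, 3), (4, 16), (7, 8), (7, 11), (8, 0), (11, 5), (11, 14), (13, 8), (13, 11), (14, 6), (14, 13), (15, 4), (15, 15), (17, 9), (17, 10), (18, 8), (18, 11)}; affine count = 19; |E(F_19)| = 20.

Discriminant check: Δ ∝ 4a³ + 27b² = 4·14³ + 27·3² = 4·2744 + 27·9 ≡ 9 (mod 19). Nonzero ⇒ E is nonsingular.
For each x ∈ F_19, compute rhs = x³ + 14·x + 3 mod 19, then count y ∈ F_19 with y² ≡ rhs.
  x = 0: rhs = 3, matching y values: none (0 points).
  x = 1: rhs = 18, matching y values: none (0 points).
  x = 2: rhs = 1, matching y values: 1, 18 (2 points).
  x = 3: rhs = 15, matching y values: none (0 points).
  x = 4: rhs = 9, matching y values: 3, 16 (2 points).
  x = 5: rhs = 8, matching y values: none (0 points).
  x = 6: rhs = 18, matching y values: none (0 points).
  x = 7: rhs = 7, matching y values: 8, 11 (2 points).
  x = 8: rhs = 0, matching y values: 0 (1 points).
  x = 9: rhs = 3, matching y values: none (0 points).
  x = 10: rhs = 3, matching y values: none (0 points).
  x = 11: rhs = 6, matching y values: 5, 14 (2 points).
  x = 12: rhs = 18, matching y values: none (0 points).
  x = 13: rhs = 7, matching y values: 8, 11 (2 points).
  x = 14: rhs = 17, matching y values: 6, 13 (2 points).
  x = 15: rhs = 16, matching y values: 4, 15 (2 points).
  x = 16: rhs = 10, matching y values: none (0 points).
  x = 17: rhs = 5, matching y values: 9, 10 (2 points).
  x = 18: rhs = 7, matching y values: 8, 11 (2 points).
Total affine count: 19.
Full point count |E(F_19)| = 19 + 1 = 20.
Hasse bound: |20 − (19+1)| = |0| = 0 ≤ 2√19 ≈ 8.7178 ✓.


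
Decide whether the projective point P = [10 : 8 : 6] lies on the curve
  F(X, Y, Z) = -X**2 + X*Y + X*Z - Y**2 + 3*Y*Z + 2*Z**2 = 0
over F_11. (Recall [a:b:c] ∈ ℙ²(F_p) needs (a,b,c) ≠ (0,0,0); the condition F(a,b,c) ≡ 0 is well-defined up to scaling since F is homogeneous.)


F(10,8,6) ≡ 5 (mod 11); P is NOT on the curve.

Evaluate F(10, 8, 6) term-by-term (mod 11).
  -X**2 ↦ -1·100·1·1 = -100
  X*Y ↦ 1·10·8·1 = 80
  X*Z ↦ 1·10·1·6 = 60
  -Y**2 ↦ -1·1·64·1 = -64
  3*Y*Z ↦ 3·1·8·6 = 144
  2*Z**2 ↦ 2·1·1·36 = 72
Sum: F(10, 8, 6) = (-100) + (80) + (60) + (-64) + (144) + (72) = 192.
Reducing mod 11: 192 ≡ 5 (mod 11).
Since F(a, b, c) ≡ 5 ≠ 0 (mod 11), P does NOT lie on the curve.


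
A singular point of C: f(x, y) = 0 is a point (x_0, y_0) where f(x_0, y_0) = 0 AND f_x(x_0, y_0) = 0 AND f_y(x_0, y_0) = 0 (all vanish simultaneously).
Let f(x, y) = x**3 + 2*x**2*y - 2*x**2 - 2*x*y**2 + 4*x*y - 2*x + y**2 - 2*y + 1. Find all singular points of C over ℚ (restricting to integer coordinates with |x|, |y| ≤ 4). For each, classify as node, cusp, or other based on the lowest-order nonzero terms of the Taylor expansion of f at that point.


Singular points: {(0, 1)}; classification: cusp.

Compute partial derivatives:
  f_x = 3*x**2 + 4*x*y - 4*x - 2*y**2 + 4*y - 2.
  f_y = 2*x**2 - 4*x*y + 4*x + 2*y - 2.
Scan x_0 ∈ {−4, ..., 4}. For each x_0, f_y(x_0, y) is a polynomial in y; find its integer roots y ∈ {−4, ..., 4}, then test f_x and f at those candidates.
  x = -4: f_y(-4, y) = 18*y + 14; no integer root y with |y| ≤ 4.
  x = -3: f_y(-3, y) = 14*y + 4; no integer root y with |y| ≤ 4.
  x = -2: f_y(-2, y) = 10*y - 2; no integer root y with |y| ≤ 4.
  x = -1: f_y(-1, y) = 6*y - 4; no integer root y with |y| ≤ 4.
  x = 0: f_y(0, y) = 2*y - 2; vanishes at y ∈ {1}. (0, 1): f_x = 0, f = 0 — SINGULAR.
  x = 1: f_y(1, y) = 4 - 2*y; vanishes at y ∈ {2}. (1, 2): f_x = 5 ≠ 0.
  x = 2: f_y(2, y) = 14 - 6*y; no integer root y with |y| ≤ 4.
  x = 3: f_y(3, y) = 28 - 10*y; no integer root y with |y| ≤ 4.
  x = 4: f_y(4, y) = 46 - 14*y; no integer root y with |y| ≤ 4.
Only singular point on the grid: (0, 1).
Classify: substitute x = 0 + u, y = 1 + v and expand: f = u**3 + 2*u**2*v - 2*u*v**2 + v**2.
No constant or linear terms (consistent with a singular point). Quadratic part: v**2. Cubic part: u**3 + 2*u**2*v - 2*u*v**2.
The quadratic part v**2 is a perfect square, so there is a single (double) tangent line v = 0, i.e. y = 1. Restricting the cubic part to that line (v = 0) leaves u**3 ≠ 0, so f is not divisible by v and the branch is v² ≈ -u**3 to lowest order — this is a cusp.
Classification: cusp.


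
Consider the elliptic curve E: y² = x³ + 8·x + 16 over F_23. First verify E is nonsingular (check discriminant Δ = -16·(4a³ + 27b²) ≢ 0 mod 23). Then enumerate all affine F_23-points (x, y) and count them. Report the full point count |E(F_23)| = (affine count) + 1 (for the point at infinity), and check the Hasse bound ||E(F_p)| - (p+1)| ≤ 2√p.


Affine points = {(0, 4), (0, 19), (1, 5), (1, 18), (6, 2), (6, 21), (7, 1), (7, 22), (9, 9), (9, 14), (11, 3), (11, 20), (12, 0), (16, 10), (16, 13), (18, 9), (18, 14), (19, 9), (19, 14)}; affine count = 19; |E(F_23)| = 20.

Discriminant check: Δ ∝ 4a³ + 27b² = 4·8³ + 27·16² = 4·512 + 27·256 ≡ 13 (mod 23). Nonzero ⇒ E is nonsingular.
For each x ∈ F_23, compute rhs = x³ + 8·x + 16 mod 23, then count y ∈ F_23 with y² ≡ rhs.
  x = 0: rhs = 16, matching y values: 4, 19 (2 points).
  x = 1: rhs = 2, matching y values: 5, 18 (2 points).
  x = 2: rhs = 17, matching y values: none (0 points).
  x = 3: rhs = 21, matching y values: none (0 points).
  x = 4: rhs = 20, matching y values: none (0 points).
  x = 5: rhs = 20, matching y values: none (0 points).
  x = 6: rhs = 4, matching y values: 2, 21 (2 points).
  x = 7: rhs = 1, matching y values: 1, 22 (2 points).
  x = 8: rhs = 17, matching y values: none (0 points).
  x = 9: rhs = 12, matching y values: 9, 14 (2 points).
  x = 10: rhs = 15, matching y values: none (0 points).
  x = 11: rhs = 9, matching y values: 3, 20 (2 points).
  x = 12: rhs = 0, matching y values: 0 (1 points).
  x = 13: rhs = 17, matching y values: none (0 points).
  x = 14: rhs = 20, matching y values: none (0 points).
  x = 15: rhs = 15, matching y values: none (0 points).
  x = 16: rhs = 8, matching y values: 10, 13 (2 points).
  x = 17: rhs = 5, matching y values: none (0 points).
  x = 18: rhs = 12, matching y values: 9, 14 (2 points).
  x = 19: rhs = 12, matching y values: 9, 14 (2 points).
  x = 20: rhs = 11, matching y values: none (0 points).
  x = 21: rhs = 15, matching y values: none (0 points).
  x = 22: rhs = 7, matching y values: none (0 points).
Total affine count: 19.
Full point count |E(F_23)| = 19 + 1 = 20.
Hasse bound: |20 − (23+1)| = |-4| = 4 ≤ 2√23 ≈ 9.5917 ✓.


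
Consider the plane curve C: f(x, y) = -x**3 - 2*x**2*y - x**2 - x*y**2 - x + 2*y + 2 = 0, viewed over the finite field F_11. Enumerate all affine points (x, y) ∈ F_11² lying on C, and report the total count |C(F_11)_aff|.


Affine F_11-points: {(0, 10), (5, 9), (5, 10), (7, 3), (7, 10), (9, 6), (9, 8)}; count = 7.

For each of the 121 pairs (x, y) ∈ F_11², evaluate f(x, y) mod 11. Record the zeros.
  x = 0: [0↦2, 1↦4, 2↦6, 3↦8, 4↦10, 5↦1, 6↦3, 7↦5, 8↦7, 9↦9, 10↦0]  zeros at y ∈ {10}
  x = 1: [0↦10, 1↦9, 2↦6, 3↦1, 4↦5, 5↦7, 6↦7, 7↦5, 8↦1, 9↦6, 10↦9]  zeros at y ∈ ∅
  x = 2: [0↦10, 1↦2, 2↦1, 3↦7, 4↦9, 5↦7, 6↦1, 7↦2, 8↦10, 9↦3, 10↦3]  zeros at y ∈ ∅
  x = 3: [0↦7, 1↦10, 2↦7, 3↦9, 4↦5, 5↦6, 6↦1, 7↦1, 8↦6, 9↦5, 10↦9]  zeros at y ∈ ∅
  x = 4: [0↦6, 1↦5, 2↦7, 3↦1, 4↦9, 5↦9, 6↦1, 7↦7, 8↦5, 9↦6, 10↦10]  zeros at y ∈ ∅
  x = 5: [0↦1, 1↦3, 2↦6, 3↦10, 4↦4, 5↦10, 6↦6, 7↦3, 8↦1, 9↦0, 10↦0]  zeros at y ∈ {9, 10}
  x = 6: [0↦8, 1↦9, 2↦9, 3↦8, 4↦6, 5↦3, 6↦10, 7↦5, 8↦10, 9↦3, 10↦6]  zeros at y ∈ ∅
  x = 7: [0↦10, 1↦6, 2↦10, 3↦0, 4↦9, 5↦4, 6↦7, 7↦7, 8↦4, 9↦9, 10↦0]  zeros at y ∈ {3, 10}
  x = 8: [0↦1, 1↦10, 2↦3, 3↦2, 4↦7, 5↦7, 6↦2, 7↦3, 8↦10, 9↦1, 10↦9]  zeros at y ∈ ∅
  x = 9: [0↦8, 1↦4, 2↦4, 3↦8, 4↦5, 5↦6, 6↦0, 7↦9, 8↦0, 9↦6, 10↦5]  zeros at y ∈ {6, 8}
  x = 10: [0↦3, 1↦4, 2↦7, 3↦1, 4↦8, 5↦6, 6↦6, 7↦8, 8↦1, 9↦7, 10↦4]  zeros at y ∈ ∅
Collecting zeros: affine points = {(0, 10), (5, 9), (5, 10), (7, 3), (7, 10), (9, 6), (9, 8)}.
Total count |C(F_11)_aff| = 7.


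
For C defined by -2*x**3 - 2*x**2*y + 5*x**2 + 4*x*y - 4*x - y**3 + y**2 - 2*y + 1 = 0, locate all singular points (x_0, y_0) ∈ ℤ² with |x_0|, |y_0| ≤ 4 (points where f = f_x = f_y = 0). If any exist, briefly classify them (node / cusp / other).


Singular points: {(1, 0)}; classification: node.

Compute partial derivatives:
  f_x = -6*x**2 - 4*x*y + 10*x + 4*y - 4.
  f_y = -2*x**2 + 4*x - 3*y**2 + 2*y - 2.
Scan x_0 ∈ {−4, ..., 4}. For each x_0, f_y(x_0, y) is a polynomial in y; find its integer roots y ∈ {−4, ..., 4}, then test f_x and f at those candidates.
  x = -4: f_y(-4, y) = -3*y**2 + 2*y - 50; no integer root y with |y| ≤ 4.
  x = -3: f_y(-3, y) = -3*y**2 + 2*y - 32; no integer root y with |y| ≤ 4.
  x = -2: f_y(-2, y) = -3*y**2 + 2*y - 18; no integer root y with |y| ≤ 4.
  x = -1: f_y(-1, y) = -3*y**2 + 2*y - 8; no integer root y with |y| ≤ 4.
  x = 0: f_y(0, y) = -3*y**2 + 2*y - 2; no integer root y with |y| ≤ 4.
  x = 1: f_y(1, y) = -3*y**2 + 2*y; vanishes at y ∈ {0}. (1, 0): f_x = 0, f = 0 — SINGULAR.
  x = 2: f_y(2, y) = -3*y**2 + 2*y - 2; no integer root y with |y| ≤ 4.
  x = 3: f_y(3, y) = -3*y**2 + 2*y - 8; no integer root y with |y| ≤ 4.
  x = 4: f_y(4, y) = -3*y**2 + 2*y - 18; no integer root y with |y| ≤ 4.
Only singular point on the grid: (1, 0).
Classify: substitute x = 1 + u, y = 0 + v and expand: f = -2*u**3 - 2*u**2*v - u**2 - v**3 + v**2.
No constant or linear terms (consistent with a singular point). Quadratic part: -u**2 + v**2. Cubic part: -2*u**3 - 2*u**2*v - v**3.
The quadratic part v**2 - u**2 = (v − u)(v + u) splits into two distinct linear factors, so there are two distinct tangent lines y − 0 = ±(x − 1) — this is a node (ordinary double point).
Classification: node.


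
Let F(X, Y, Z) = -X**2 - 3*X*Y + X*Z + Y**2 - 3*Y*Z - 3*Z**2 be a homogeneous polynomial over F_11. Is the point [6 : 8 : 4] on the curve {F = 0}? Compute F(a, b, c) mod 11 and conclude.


F(6,8,4) ≡ 6 (mod 11); P is NOT on the curve.

Evaluate F(6, 8, 4) term-by-term (mod 11).
  -X**2 ↦ -1·36·1·1 = -36
  -3*X*Y ↦ -3·6·8·1 = -144
  X*Z ↦ 1·6·1·4 = 24
  Y**2 ↦ 1·1·64·1 = 64
  -3*Y*Z ↦ -3·1·8·4 = -96
  -3*Z**2 ↦ -3·1·1·16 = -48
Sum: F(6, 8, 4) = (-36) + (-144) + (24) + (64) + (-96) + (-48) = -236.
Reducing mod 11: -236 ≡ 6 (mod 11).
Since F(a, b, c) ≡ 6 ≠ 0 (mod 11), P does NOT lie on the curve.


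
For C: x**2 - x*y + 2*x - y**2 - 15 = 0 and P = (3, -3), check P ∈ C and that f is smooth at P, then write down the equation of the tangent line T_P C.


Tangent line at P: 11*x + 3*y - 24 = 0.

Step 1: f(3, -3) = 0, so P lies on C.
Step 2: partial derivatives
  f_x(x, y) = 2*x - y + 2, f_y(x, y) = -x - 2*y.
  f_x(P) = 11, f_y(P) = 3 (gradient nonzero, so P is smooth).
Step 3: tangent line at P: 11·(x − 3) + 3·(y − -3) = 0.
Expanding: 11*x + 3*y - 24 = 0.


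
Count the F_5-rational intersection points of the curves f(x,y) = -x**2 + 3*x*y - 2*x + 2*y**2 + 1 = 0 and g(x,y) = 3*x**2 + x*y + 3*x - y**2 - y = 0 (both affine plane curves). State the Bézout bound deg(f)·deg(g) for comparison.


Common zeros: ∅; count = 0; Bézout bound = 4.

deg(f) = 2, deg(g) = 2, so Bézout bound = 4.
Scan x ∈ F_5. For each x, list the y ∈ F_5 with f(x, y) ≡ 0 and those with g(x, y) ≡ 0 (mod 5); the common zeros in that column are the intersection.
  x = 0: f ≡ 0 at y ∈ ∅; g ≡ 0 at y ∈ {0, 4}; common: ∅.
  x = 1: f ≡ 0 at y ∈ {3}; g ≡ 0 at y ∈ {1, 4}; common: ∅.
  x = 2: f ≡ 0 at y ∈ ∅; g ≡ 0 at y ∈ ∅; common: ∅.
  x = 3: f ≡ 0 at y ∈ ∅; g ≡ 0 at y ∈ ∅; common: ∅.
  x = 4: f ≡ 0 at y ∈ ∅; g ≡ 0 at y ∈ {0, 3}; common: ∅.
Collecting: common zeros = ∅, so the count is 0.
Comparison with the Bézout bound: 0 ≤ 4 = deg(f)·deg(g), as expected for curves with no common component (the affine F_5-count falls short of the bound because intersections may lie at infinity, over extension fields, or carry multiplicity).


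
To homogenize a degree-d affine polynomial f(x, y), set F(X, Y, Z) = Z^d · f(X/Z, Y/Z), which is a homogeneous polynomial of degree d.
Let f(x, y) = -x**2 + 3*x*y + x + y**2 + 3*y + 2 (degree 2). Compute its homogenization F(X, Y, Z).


F(X, Y, Z) = -X**2 + 3*X*Y + X*Z + Y**2 + 3*Y*Z + 2*Z**2

deg(f) = 2.
Substitute x = X/Z, y = Y/Z into f, then multiply by Z^2.
  monomial -1·x^2·y^0 ↦ -1·X^2·Y^0·Z^0.
  monomial 3·x^1·y^1 ↦ 3·X^1·Y^1·Z^0.
  monomial 1·x^1·y^0 ↦ 1·X^1·Y^0·Z^1.
  monomial 1·x^0·y^2 ↦ 1·X^0·Y^2·Z^0.
  monomial 3·x^0·y^1 ↦ 3·X^0·Y^1·Z^1.
  monomial 2·x^0·y^0 ↦ 2·X^0·Y^0·Z^2.
Collecting: F(X, Y, Z) = -X**2 + 3*X*Y + X*Z + Y**2 + 3*Y*Z + 2*Z**2.


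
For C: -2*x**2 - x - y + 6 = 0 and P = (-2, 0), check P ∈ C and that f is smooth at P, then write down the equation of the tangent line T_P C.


Tangent line at P: 7*x - y + 14 = 0.

Step 1: f(-2, 0) = 0, so P lies on C.
Step 2: partial derivatives
  f_x(x, y) = -4*x - 1, f_y(x, y) = -1.
  f_x(P) = 7, f_y(P) = -1 (gradient nonzero, so P is smooth).
Step 3: tangent line at P: 7·(x − -2) + -1·(y − 0) = 0.
Expanding: 7*x - y + 14 = 0.


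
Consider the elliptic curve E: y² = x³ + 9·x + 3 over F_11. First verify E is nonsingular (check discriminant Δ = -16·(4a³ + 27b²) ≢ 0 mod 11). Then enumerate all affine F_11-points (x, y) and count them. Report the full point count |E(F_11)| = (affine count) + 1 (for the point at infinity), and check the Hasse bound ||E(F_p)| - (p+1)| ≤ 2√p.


Affine points = {(0, 5), (0, 6), (4, 2), (4, 9), (6, 3), (6, 8), (8, 2), (8, 9), (10, 2), (10, 9)}; affine count = 10; |E(F_11)| = 11.

Discriminant check: Δ ∝ 4a³ + 27b² = 4·9³ + 27·3² = 4·729 + 27·9 ≡ 2 (mod 11). Nonzero ⇒ E is nonsingular.
For each x ∈ F_11, compute rhs = x³ + 9·x + 3 mod 11, then count y ∈ F_11 with y² ≡ rhs.
  x = 0: rhs = 3, matching y values: 5, 6 (2 points).
  x = 1: rhs = 2, matching y values: none (0 points).
  x = 2: rhs = 7, matching y values: none (0 points).
  x = 3: rhs = 2, matching y values: none (0 points).
  x = 4: rhs = 4, matching y values: 2, 9 (2 points).
  x = 5: rhs = 8, matching y values: none (0 points).
  x = 6: rhs = 9, matching y values: 3, 8 (2 points).
  x = 7: rhs = 2, matching y values: none (0 points).
  x = 8: rhs = 4, matching y values: 2, 9 (2 points).
  x = 9: rhs = 10, matching y values: none (0 points).
  x = 10: rhs = 4, matching y values: 2, 9 (2 points).
Total affine count: 10.
Full point count |E(F_11)| = 10 + 1 = 11.
Hasse bound: |11 − (11+1)| = |-1| = 1 ≤ 2√11 ≈ 6.6332 ✓.


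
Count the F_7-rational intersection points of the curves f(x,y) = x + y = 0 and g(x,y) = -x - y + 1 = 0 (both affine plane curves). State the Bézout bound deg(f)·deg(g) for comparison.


Common zeros: ∅; count = 0; Bézout bound = 1.

deg(f) = 1, deg(g) = 1, so Bézout bound = 1.
Scan x ∈ F_7. For each x, list the y ∈ F_7 with f(x, y) ≡ 0 and those with g(x, y) ≡ 0 (mod 7); the common zeros in that column are the intersection.
  x = 0: f ≡ 0 at y ∈ {0}; g ≡ 0 at y ∈ {1}; common: ∅.
  x = 1: f ≡ 0 at y ∈ {6}; g ≡ 0 at y ∈ {0}; common: ∅.
  x = 2: f ≡ 0 at y ∈ {5}; g ≡ 0 at y ∈ {6}; common: ∅.
  x = 3: f ≡ 0 at y ∈ {4}; g ≡ 0 at y ∈ {5}; common: ∅.
  x = 4: f ≡ 0 at y ∈ {3}; g ≡ 0 at y ∈ {4}; common: ∅.
  x = 5: f ≡ 0 at y ∈ {2}; g ≡ 0 at y ∈ {3}; common: ∅.
  x = 6: f ≡ 0 at y ∈ {1}; g ≡ 0 at y ∈ {2}; common: ∅.
Collecting: common zeros = ∅, so the count is 0.
Comparison with the Bézout bound: 0 ≤ 1 = deg(f)·deg(g), as expected for curves with no common component (the affine F_7-count falls short of the bound because intersections may lie at infinity, over extension fields, or carry multiplicity).


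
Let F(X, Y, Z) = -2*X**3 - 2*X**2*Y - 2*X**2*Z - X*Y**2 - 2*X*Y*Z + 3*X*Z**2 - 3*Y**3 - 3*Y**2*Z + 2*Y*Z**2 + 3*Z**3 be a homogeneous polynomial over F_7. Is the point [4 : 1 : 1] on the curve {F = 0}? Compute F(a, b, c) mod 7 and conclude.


F(4,1,1) ≡ 3 (mod 7); P is NOT on the curve.

Evaluate F(4, 1, 1) term-by-term (mod 7).
  -2*X**3 ↦ -2·64·1·1 = -128
  -2*X**2*Y ↦ -2·16·1·1 = -32
  -2*X**2*Z ↦ -2·16·1·1 = -32
  -X*Y**2 ↦ -1·4·1·1 = -4
  -2*X*Y*Z ↦ -2·4·1·1 = -8
  3*X*Z**2 ↦ 3·4·1·1 = 12
  -3*Y**3 ↦ -3·1·1·1 = -3
  -3*Y**2*Z ↦ -3·1·1·1 = -3
  2*Y*Z**2 ↦ 2·1·1·1 = 2
  3*Z**3 ↦ 3·1·1·1 = 3
Sum: F(4, 1, 1) = (-128) + (-32) + (-32) + (-4) + (-8) + (12) + (-3) + (-3) + (2) + (3) = -193.
Reducing mod 7: -193 ≡ 3 (mod 7).
Since F(a, b, c) ≡ 3 ≠ 0 (mod 7), P does NOT lie on the curve.


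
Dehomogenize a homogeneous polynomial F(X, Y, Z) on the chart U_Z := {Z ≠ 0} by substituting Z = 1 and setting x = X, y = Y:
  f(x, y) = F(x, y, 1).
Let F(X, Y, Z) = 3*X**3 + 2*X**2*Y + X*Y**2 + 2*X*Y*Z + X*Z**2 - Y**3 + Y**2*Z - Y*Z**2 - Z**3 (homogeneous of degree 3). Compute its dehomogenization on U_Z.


f(x, y) = 3*x**3 + 2*x**2*y + x*y**2 + 2*x*y + x - y**3 + y**2 - y - 1

On U_Z we set Z = 1. Each monomial c·X^i·Y^j·Z^k in F becomes c·x^i·y^j·1^k = c·x^i·y^j.
Substituting Z = 1: F(X, Y, 1) = 3*x**3 + 2*x**2*y + x*y**2 + 2*x*y + x - y**3 + y**2 - y - 1.
Note: deg(f) ≤ deg(F) = 3; strict inequality happens when F is divisible by Z (lost terms).
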